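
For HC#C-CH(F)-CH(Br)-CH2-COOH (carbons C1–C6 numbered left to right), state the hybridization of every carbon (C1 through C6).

C1 sp, C2 sp, C3 sp3, C4 sp3, C5 sp3, C6 sp2

C1 has 2 σ bonds, plus two π bonds: steric number 2 → sp.
C2 carries 2 σ bonds, plus two π bonds, giving a steric number of 2, so it is sp.
C3 carries 4 σ bonds, giving a steric number of 4, so it is sp3.
C4 is sp3: 4 σ bonds, 4 electron-density regions.
C5 has 4 σ bonds: steric number 4 → sp3.
C6: 3 σ bonds, plus one π bond; 3 regions of electron density → sp2.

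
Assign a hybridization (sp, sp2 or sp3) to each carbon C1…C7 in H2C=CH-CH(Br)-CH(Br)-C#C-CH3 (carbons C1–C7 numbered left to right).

C1 sp2, C2 sp2, C3 sp3, C4 sp3, C5 sp, C6 sp, C7 sp3

C1 is sp2: 3 σ bonds, plus one π bond, 3 electron-density regions.
C2 has 3 σ bonds, plus one π bond: steric number 3 → sp2.
C3 — 4 σ bonds. Steric number 4, so sp3.
C4: 4 σ bonds; 4 regions of electron density → sp3.
C5: 2 σ bonds, plus two π bonds — 2 electron domains, sp.
C6 (2 σ bonds, plus two π bonds) has steric number 2: sp.
C7 carries 4 σ bonds, giving a steric number of 4, so it is sp3.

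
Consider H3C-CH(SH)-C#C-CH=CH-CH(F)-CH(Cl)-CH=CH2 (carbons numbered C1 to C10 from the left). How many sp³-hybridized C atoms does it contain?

4

C1: sp3 ✓
C2: sp3 ✓
C3: sp
C4: sp
C5: sp2
C6: sp2
C7: sp3 ✓
C8: sp3 ✓
C9: sp2
C10: sp2
C1, C2, C7, C8 → 4 sp3 carbons.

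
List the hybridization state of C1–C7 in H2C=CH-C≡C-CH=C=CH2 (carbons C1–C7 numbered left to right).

C1: 3 σ bonds, plus one π bond — 3 electron domains, sp2.
C2 (3 σ bonds, plus one π bond) has steric number 3: sp2.
C3 — 2 σ bonds, plus two π bonds. Steric number 2, so sp.
C4 — 2 σ bonds, plus two π bonds. Steric number 2, so sp.
C5: 3 σ bonds, plus one π bond — 3 electron domains, sp2.
C6 has 2 σ bonds, plus two π bonds: steric number 2 → sp.
C7 — 3 σ bonds, plus one π bond. Steric number 3, so sp2.

C1 sp2, C2 sp2, C3 sp, C4 sp, C5 sp2, C6 sp, C7 sp2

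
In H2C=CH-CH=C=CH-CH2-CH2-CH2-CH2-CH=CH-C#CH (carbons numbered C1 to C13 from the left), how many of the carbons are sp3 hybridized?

4

C1: sp2
C2: sp2
C3: sp2
C4: sp
C5: sp2
C6: sp3 ✓
C7: sp3 ✓
C8: sp3 ✓
C9: sp3 ✓
C10: sp2
C11: sp2
C12: sp
C13: sp
C6, C7, C8, C9 → 4 sp3 carbons.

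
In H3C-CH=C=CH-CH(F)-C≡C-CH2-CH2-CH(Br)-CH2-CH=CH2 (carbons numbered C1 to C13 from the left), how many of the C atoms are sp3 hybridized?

C1: sp3 ✓
C2: sp2
C3: sp
C4: sp2
C5: sp3 ✓
C6: sp
C7: sp
C8: sp3 ✓
C9: sp3 ✓
C10: sp3 ✓
C11: sp3 ✓
C12: sp2
C13: sp2
C1, C5, C8, C9, C10, C11 → 6 sp3 carbons.

6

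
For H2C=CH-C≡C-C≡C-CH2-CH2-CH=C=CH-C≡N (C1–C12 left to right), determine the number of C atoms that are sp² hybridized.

C1: sp2 ✓
C2: sp2 ✓
C3: sp
C4: sp
C5: sp
C6: sp
C7: sp3
C8: sp3
C9: sp2 ✓
C10: sp
C11: sp2 ✓
C12: sp
C1, C2, C9, C11 → 4 sp2 carbons.

4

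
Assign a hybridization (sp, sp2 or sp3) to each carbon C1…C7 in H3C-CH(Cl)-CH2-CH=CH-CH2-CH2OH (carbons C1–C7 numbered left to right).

C1 — 4 σ bonds. Steric number 4, so sp3.
C2: 4 σ bonds — 4 electron domains, sp3.
C3 is sp3: 4 σ bonds, 4 electron-density regions.
C4 — 3 σ bonds, plus one π bond. Steric number 3, so sp2.
C5 — 3 σ bonds, plus one π bond. Steric number 3, so sp2.
C6 carries 4 σ bonds, giving a steric number of 4, so it is sp3.
C7 carries 4 σ bonds, giving a steric number of 4, so it is sp3.

C1 sp3, C2 sp3, C3 sp3, C4 sp2, C5 sp2, C6 sp3, C7 sp3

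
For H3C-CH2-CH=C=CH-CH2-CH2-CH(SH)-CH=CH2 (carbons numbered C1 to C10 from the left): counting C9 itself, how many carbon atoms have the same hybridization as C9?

4

C9 is sp2 (one π bond).
C1: sp3
C2: sp3
C3: sp2 ✓
C4: sp
C5: sp2 ✓
C6: sp3
C7: sp3
C8: sp3
C9: sp2 ✓
C10: sp2 ✓
4 carbons are sp2.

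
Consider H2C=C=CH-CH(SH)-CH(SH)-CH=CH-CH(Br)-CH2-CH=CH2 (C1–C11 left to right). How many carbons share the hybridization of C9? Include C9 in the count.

C9 is sp3 (only σ bonds).
C1: sp2
C2: sp
C3: sp2
C4: sp3 ✓
C5: sp3 ✓
C6: sp2
C7: sp2
C8: sp3 ✓
C9: sp3 ✓
C10: sp2
C11: sp2
4 carbons are sp3.

4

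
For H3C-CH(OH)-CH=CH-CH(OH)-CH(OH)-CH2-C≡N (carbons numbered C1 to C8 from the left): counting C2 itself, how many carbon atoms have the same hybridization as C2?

5

C2 is sp3 (only σ bonds).
C1: sp3 ✓
C2: sp3 ✓
C3: sp2
C4: sp2
C5: sp3 ✓
C6: sp3 ✓
C7: sp3 ✓
C8: sp
5 carbons are sp3.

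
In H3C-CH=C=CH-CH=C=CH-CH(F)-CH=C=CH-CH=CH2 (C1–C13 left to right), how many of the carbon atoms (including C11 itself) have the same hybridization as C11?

8

C11 is sp2 (one π bond).
C1: sp3
C2: sp2 ✓
C3: sp
C4: sp2 ✓
C5: sp2 ✓
C6: sp
C7: sp2 ✓
C8: sp3
C9: sp2 ✓
C10: sp
C11: sp2 ✓
C12: sp2 ✓
C13: sp2 ✓
8 carbons are sp2.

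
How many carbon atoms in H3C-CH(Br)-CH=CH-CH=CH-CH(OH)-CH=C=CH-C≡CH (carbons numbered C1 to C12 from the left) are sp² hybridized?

6

C1: sp3
C2: sp3
C3: sp2 ✓
C4: sp2 ✓
C5: sp2 ✓
C6: sp2 ✓
C7: sp3
C8: sp2 ✓
C9: sp
C10: sp2 ✓
C11: sp
C12: sp
C3, C4, C5, C6, C8, C10 → 6 sp2 carbons.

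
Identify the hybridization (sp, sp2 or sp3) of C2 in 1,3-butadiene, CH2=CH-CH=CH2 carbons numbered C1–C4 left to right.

C2 has 3 σ bonds, plus one π bond: steric number 3 → sp2.

sp2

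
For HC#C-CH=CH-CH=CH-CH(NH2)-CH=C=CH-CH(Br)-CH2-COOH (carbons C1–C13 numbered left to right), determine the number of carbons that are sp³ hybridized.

3

C1: sp
C2: sp
C3: sp2
C4: sp2
C5: sp2
C6: sp2
C7: sp3 ✓
C8: sp2
C9: sp
C10: sp2
C11: sp3 ✓
C12: sp3 ✓
C13: sp2
C7, C11, C12 → 3 sp3 carbons.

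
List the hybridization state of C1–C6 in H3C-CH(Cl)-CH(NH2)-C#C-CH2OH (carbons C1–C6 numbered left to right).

C1 sp3, C2 sp3, C3 sp3, C4 sp, C5 sp, C6 sp3

C1 has 4 σ bonds: steric number 4 → sp3.
C2 is sp3: 4 σ bonds, 4 electron-density regions.
C3 — 4 σ bonds. Steric number 4, so sp3.
C4 is sp: 2 σ bonds, plus two π bonds, 2 electron-density regions.
C5 (2 σ bonds, plus two π bonds) has steric number 2: sp.
C6 — 4 σ bonds. Steric number 4, so sp3.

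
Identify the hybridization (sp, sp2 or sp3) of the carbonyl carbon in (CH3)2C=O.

The carbonyl carbon carries 3 σ bonds, plus one π bond, giving a steric number of 3, so it is sp2.

sp^2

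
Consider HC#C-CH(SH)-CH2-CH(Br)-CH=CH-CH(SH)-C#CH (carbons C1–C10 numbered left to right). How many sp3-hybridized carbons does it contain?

C1: sp
C2: sp
C3: sp3 ✓
C4: sp3 ✓
C5: sp3 ✓
C6: sp2
C7: sp2
C8: sp3 ✓
C9: sp
C10: sp
C3, C4, C5, C8 → 4 sp3 carbons.

4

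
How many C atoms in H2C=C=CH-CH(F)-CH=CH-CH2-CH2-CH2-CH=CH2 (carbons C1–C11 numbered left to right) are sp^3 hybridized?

4

C1: sp2
C2: sp
C3: sp2
C4: sp3 ✓
C5: sp2
C6: sp2
C7: sp3 ✓
C8: sp3 ✓
C9: sp3 ✓
C10: sp2
C11: sp2
C4, C7, C8, C9 → 4 sp3 carbons.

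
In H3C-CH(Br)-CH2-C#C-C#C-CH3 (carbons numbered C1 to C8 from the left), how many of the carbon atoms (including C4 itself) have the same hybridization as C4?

C4 is sp (two π bonds).
C1: sp3
C2: sp3
C3: sp3
C4: sp ✓
C5: sp ✓
C6: sp ✓
C7: sp ✓
C8: sp3
4 carbons are sp.

4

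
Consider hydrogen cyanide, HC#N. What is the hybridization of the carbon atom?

sp

The carbon atom is sp: 2 σ bonds, plus two π bonds, 2 electron-density regions.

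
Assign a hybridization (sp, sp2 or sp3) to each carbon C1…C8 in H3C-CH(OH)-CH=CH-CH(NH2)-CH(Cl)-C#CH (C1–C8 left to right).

C1 sp3, C2 sp3, C3 sp2, C4 sp2, C5 sp3, C6 sp3, C7 sp, C8 sp

C1 is sp3: 4 σ bonds, 4 electron-density regions.
C2 carries 4 σ bonds, giving a steric number of 4, so it is sp3.
C3 is sp2: 3 σ bonds, plus one π bond, 3 electron-density regions.
C4: 3 σ bonds, plus one π bond — 3 electron domains, sp2.
C5 — 4 σ bonds. Steric number 4, so sp3.
C6 carries 4 σ bonds, giving a steric number of 4, so it is sp3.
C7 is sp: 2 σ bonds, plus two π bonds, 2 electron-density regions.
C8: 2 σ bonds, plus two π bonds — 2 electron domains, sp.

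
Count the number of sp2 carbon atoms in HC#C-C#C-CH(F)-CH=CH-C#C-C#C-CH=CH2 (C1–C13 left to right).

4

C1: sp
C2: sp
C3: sp
C4: sp
C5: sp3
C6: sp2 ✓
C7: sp2 ✓
C8: sp
C9: sp
C10: sp
C11: sp
C12: sp2 ✓
C13: sp2 ✓
C6, C7, C12, C13 → 4 sp2 carbons.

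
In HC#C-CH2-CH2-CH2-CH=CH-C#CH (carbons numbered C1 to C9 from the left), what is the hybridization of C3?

sp³

C3 carries 4 σ bonds, giving a steric number of 4, so it is sp3.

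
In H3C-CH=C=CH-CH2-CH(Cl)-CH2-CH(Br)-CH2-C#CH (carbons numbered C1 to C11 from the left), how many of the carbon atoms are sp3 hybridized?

C1: sp3 ✓
C2: sp2
C3: sp
C4: sp2
C5: sp3 ✓
C6: sp3 ✓
C7: sp3 ✓
C8: sp3 ✓
C9: sp3 ✓
C10: sp
C11: sp
C1, C5, C6, C7, C8, C9 → 6 sp3 carbons.

6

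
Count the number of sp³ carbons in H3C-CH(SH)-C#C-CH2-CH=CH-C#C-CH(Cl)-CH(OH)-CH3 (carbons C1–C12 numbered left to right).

6

C1: sp3 ✓
C2: sp3 ✓
C3: sp
C4: sp
C5: sp3 ✓
C6: sp2
C7: sp2
C8: sp
C9: sp
C10: sp3 ✓
C11: sp3 ✓
C12: sp3 ✓
C1, C2, C5, C10, C11, C12 → 6 sp3 carbons.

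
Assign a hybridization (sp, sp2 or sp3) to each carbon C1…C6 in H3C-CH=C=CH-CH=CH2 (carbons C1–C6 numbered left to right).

C1 sp3, C2 sp2, C3 sp, C4 sp2, C5 sp2, C6 sp2

C1 has 4 σ bonds: steric number 4 → sp3.
C2: 3 σ bonds, plus one π bond — 3 electron domains, sp2.
C3 is sp: 2 σ bonds, plus two π bonds, 2 electron-density regions.
C4 has 3 σ bonds, plus one π bond: steric number 3 → sp2.
C5 carries 3 σ bonds, plus one π bond, giving a steric number of 3, so it is sp2.
C6: 3 σ bonds, plus one π bond; 3 regions of electron density → sp2.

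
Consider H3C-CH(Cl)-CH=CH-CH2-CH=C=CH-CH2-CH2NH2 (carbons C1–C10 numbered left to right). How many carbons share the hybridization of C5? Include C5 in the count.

5

C5 is sp3 (only σ bonds).
C1: sp3 ✓
C2: sp3 ✓
C3: sp2
C4: sp2
C5: sp3 ✓
C6: sp2
C7: sp
C8: sp2
C9: sp3 ✓
C10: sp3 ✓
5 carbons are sp3.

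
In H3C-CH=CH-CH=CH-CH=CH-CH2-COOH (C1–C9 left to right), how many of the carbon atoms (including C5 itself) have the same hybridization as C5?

C5 is sp2 (one π bond).
C1: sp3
C2: sp2 ✓
C3: sp2 ✓
C4: sp2 ✓
C5: sp2 ✓
C6: sp2 ✓
C7: sp2 ✓
C8: sp3
C9: sp2 ✓
7 carbons are sp2.

7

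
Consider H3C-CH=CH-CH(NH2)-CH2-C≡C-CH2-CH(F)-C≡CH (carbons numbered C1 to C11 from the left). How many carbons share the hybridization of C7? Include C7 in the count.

C7 is sp (two π bonds).
C1: sp3
C2: sp2
C3: sp2
C4: sp3
C5: sp3
C6: sp ✓
C7: sp ✓
C8: sp3
C9: sp3
C10: sp ✓
C11: sp ✓
4 carbons are sp.

4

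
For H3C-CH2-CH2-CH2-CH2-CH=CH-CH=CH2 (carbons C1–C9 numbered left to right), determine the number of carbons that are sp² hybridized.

C1: sp3
C2: sp3
C3: sp3
C4: sp3
C5: sp3
C6: sp2 ✓
C7: sp2 ✓
C8: sp2 ✓
C9: sp2 ✓
C6, C7, C8, C9 → 4 sp2 carbons.

4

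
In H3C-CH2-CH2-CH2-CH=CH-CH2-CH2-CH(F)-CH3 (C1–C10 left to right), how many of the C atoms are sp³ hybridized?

C1: sp3 ✓
C2: sp3 ✓
C3: sp3 ✓
C4: sp3 ✓
C5: sp2
C6: sp2
C7: sp3 ✓
C8: sp3 ✓
C9: sp3 ✓
C10: sp3 ✓
C1, C2, C3, C4, C7, C8, C9, C10 → 8 sp3 carbons.

8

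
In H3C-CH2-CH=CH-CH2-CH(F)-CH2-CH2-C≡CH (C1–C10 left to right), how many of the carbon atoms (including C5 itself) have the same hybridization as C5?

6

C5 is sp3 (only σ bonds).
C1: sp3 ✓
C2: sp3 ✓
C3: sp2
C4: sp2
C5: sp3 ✓
C6: sp3 ✓
C7: sp3 ✓
C8: sp3 ✓
C9: sp
C10: sp
6 carbons are sp3.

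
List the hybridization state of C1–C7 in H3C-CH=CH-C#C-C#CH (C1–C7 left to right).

C1 — 4 σ bonds. Steric number 4, so sp3.
C2: 3 σ bonds, plus one π bond; 3 regions of electron density → sp2.
C3 is sp2: 3 σ bonds, plus one π bond, 3 electron-density regions.
C4: 2 σ bonds, plus two π bonds — 2 electron domains, sp.
C5 — 2 σ bonds, plus two π bonds. Steric number 2, so sp.
C6 (2 σ bonds, plus two π bonds) has steric number 2: sp.
C7 carries 2 σ bonds, plus two π bonds, giving a steric number of 2, so it is sp.

C1 sp3, C2 sp2, C3 sp2, C4 sp, C5 sp, C6 sp, C7 sp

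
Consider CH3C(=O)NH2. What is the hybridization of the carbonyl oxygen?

sp^2

The carbonyl oxygen has 1 σ bond and 2 lone pairs, plus one π bond: steric number 3 → sp2.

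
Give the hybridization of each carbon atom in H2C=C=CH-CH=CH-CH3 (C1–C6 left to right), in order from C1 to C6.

C1 sp2, C2 sp, C3 sp2, C4 sp2, C5 sp2, C6 sp3

C1 carries 3 σ bonds, plus one π bond, giving a steric number of 3, so it is sp2.
C2 carries 2 σ bonds, plus two π bonds, giving a steric number of 2, so it is sp.
C3 has 3 σ bonds, plus one π bond: steric number 3 → sp2.
C4 carries 3 σ bonds, plus one π bond, giving a steric number of 3, so it is sp2.
C5: 3 σ bonds, plus one π bond — 3 electron domains, sp2.
C6 — 4 σ bonds. Steric number 4, so sp3.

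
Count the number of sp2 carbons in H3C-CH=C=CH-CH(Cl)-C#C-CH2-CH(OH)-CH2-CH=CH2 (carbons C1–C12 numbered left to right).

4

C1: sp3
C2: sp2 ✓
C3: sp
C4: sp2 ✓
C5: sp3
C6: sp
C7: sp
C8: sp3
C9: sp3
C10: sp3
C11: sp2 ✓
C12: sp2 ✓
C2, C4, C11, C12 → 4 sp2 carbons.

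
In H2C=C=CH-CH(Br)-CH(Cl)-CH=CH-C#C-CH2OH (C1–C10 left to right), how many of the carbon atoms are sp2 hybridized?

C1: sp2 ✓
C2: sp
C3: sp2 ✓
C4: sp3
C5: sp3
C6: sp2 ✓
C7: sp2 ✓
C8: sp
C9: sp
C10: sp3
C1, C3, C6, C7 → 4 sp2 carbons.

4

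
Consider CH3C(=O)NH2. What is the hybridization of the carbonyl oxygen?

sp^2

The carbonyl oxygen has 1 σ bond and 2 lone pairs, plus one π bond: steric number 3 → sp2.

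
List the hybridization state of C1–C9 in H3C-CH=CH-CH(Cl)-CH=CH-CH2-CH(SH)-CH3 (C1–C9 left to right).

C1 (4 σ bonds) has steric number 4: sp3.
C2 carries 3 σ bonds, plus one π bond, giving a steric number of 3, so it is sp2.
C3 has 3 σ bonds, plus one π bond: steric number 3 → sp2.
C4 carries 4 σ bonds, giving a steric number of 4, so it is sp3.
C5 has 3 σ bonds, plus one π bond: steric number 3 → sp2.
C6 carries 3 σ bonds, plus one π bond, giving a steric number of 3, so it is sp2.
C7: 4 σ bonds; 4 regions of electron density → sp3.
C8 — 4 σ bonds. Steric number 4, so sp3.
C9 is sp3: 4 σ bonds, 4 electron-density regions.

C1 sp3, C2 sp2, C3 sp2, C4 sp3, C5 sp2, C6 sp2, C7 sp3, C8 sp3, C9 sp3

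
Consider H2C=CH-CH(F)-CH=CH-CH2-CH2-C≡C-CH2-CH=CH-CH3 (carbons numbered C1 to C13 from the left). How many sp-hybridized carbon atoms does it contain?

2

C1: sp2
C2: sp2
C3: sp3
C4: sp2
C5: sp2
C6: sp3
C7: sp3
C8: sp ✓
C9: sp ✓
C10: sp3
C11: sp2
C12: sp2
C13: sp3
C8, C9 → 2 sp carbons.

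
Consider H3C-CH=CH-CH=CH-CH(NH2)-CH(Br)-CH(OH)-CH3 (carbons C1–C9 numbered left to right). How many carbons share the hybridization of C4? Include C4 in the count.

4

C4 is sp2 (one π bond).
C1: sp3
C2: sp2 ✓
C3: sp2 ✓
C4: sp2 ✓
C5: sp2 ✓
C6: sp3
C7: sp3
C8: sp3
C9: sp3
4 carbons are sp2.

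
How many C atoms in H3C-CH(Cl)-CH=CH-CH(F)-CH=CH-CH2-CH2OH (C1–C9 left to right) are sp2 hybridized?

4

C1: sp3
C2: sp3
C3: sp2 ✓
C4: sp2 ✓
C5: sp3
C6: sp2 ✓
C7: sp2 ✓
C8: sp3
C9: sp3
C3, C4, C6, C7 → 4 sp2 carbons.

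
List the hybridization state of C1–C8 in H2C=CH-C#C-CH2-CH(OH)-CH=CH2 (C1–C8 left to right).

C1 sp2, C2 sp2, C3 sp, C4 sp, C5 sp3, C6 sp3, C7 sp2, C8 sp2

C1 carries 3 σ bonds, plus one π bond, giving a steric number of 3, so it is sp2.
C2: 3 σ bonds, plus one π bond — 3 electron domains, sp2.
C3 carries 2 σ bonds, plus two π bonds, giving a steric number of 2, so it is sp.
C4: 2 σ bonds, plus two π bonds; 2 regions of electron density → sp.
C5: 4 σ bonds — 4 electron domains, sp3.
C6 carries 4 σ bonds, giving a steric number of 4, so it is sp3.
C7 (3 σ bonds, plus one π bond) has steric number 3: sp2.
C8 carries 3 σ bonds, plus one π bond, giving a steric number of 3, so it is sp2.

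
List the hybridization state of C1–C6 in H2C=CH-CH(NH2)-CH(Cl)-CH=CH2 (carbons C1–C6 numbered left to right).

C1 sp2, C2 sp2, C3 sp3, C4 sp3, C5 sp2, C6 sp2

C1 carries 3 σ bonds, plus one π bond, giving a steric number of 3, so it is sp2.
C2 has 3 σ bonds, plus one π bond: steric number 3 → sp2.
C3 has 4 σ bonds: steric number 4 → sp3.
C4 (4 σ bonds) has steric number 4: sp3.
C5: 3 σ bonds, plus one π bond — 3 electron domains, sp2.
C6: 3 σ bonds, plus one π bond — 3 electron domains, sp2.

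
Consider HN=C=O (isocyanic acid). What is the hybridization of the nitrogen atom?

sp^2

The nitrogen atom has 2 σ bonds and 1 lone pair, plus one π bond: steric number 3 → sp2.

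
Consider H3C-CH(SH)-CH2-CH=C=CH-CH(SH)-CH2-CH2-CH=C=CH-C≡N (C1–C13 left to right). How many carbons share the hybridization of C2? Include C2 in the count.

6

C2 is sp3 (only σ bonds).
C1: sp3 ✓
C2: sp3 ✓
C3: sp3 ✓
C4: sp2
C5: sp
C6: sp2
C7: sp3 ✓
C8: sp3 ✓
C9: sp3 ✓
C10: sp2
C11: sp
C12: sp2
C13: sp
6 carbons are sp3.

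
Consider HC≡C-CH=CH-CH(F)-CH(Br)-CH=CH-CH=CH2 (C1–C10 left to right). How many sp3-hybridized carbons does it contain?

2

C1: sp
C2: sp
C3: sp2
C4: sp2
C5: sp3 ✓
C6: sp3 ✓
C7: sp2
C8: sp2
C9: sp2
C10: sp2
C5, C6 → 2 sp3 carbons.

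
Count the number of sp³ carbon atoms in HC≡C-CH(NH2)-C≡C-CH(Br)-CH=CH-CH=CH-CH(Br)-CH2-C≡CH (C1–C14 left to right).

C1: sp
C2: sp
C3: sp3 ✓
C4: sp
C5: sp
C6: sp3 ✓
C7: sp2
C8: sp2
C9: sp2
C10: sp2
C11: sp3 ✓
C12: sp3 ✓
C13: sp
C14: sp
C3, C6, C11, C12 → 4 sp3 carbons.

4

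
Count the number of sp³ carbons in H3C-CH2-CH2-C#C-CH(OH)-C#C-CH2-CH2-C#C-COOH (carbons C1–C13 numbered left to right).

C1: sp3 ✓
C2: sp3 ✓
C3: sp3 ✓
C4: sp
C5: sp
C6: sp3 ✓
C7: sp
C8: sp
C9: sp3 ✓
C10: sp3 ✓
C11: sp
C12: sp
C13: sp2
C1, C2, C3, C6, C9, C10 → 6 sp3 carbons.

6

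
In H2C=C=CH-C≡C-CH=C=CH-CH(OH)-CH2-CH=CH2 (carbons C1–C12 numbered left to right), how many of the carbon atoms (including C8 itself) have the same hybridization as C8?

C8 is sp2 (one π bond).
C1: sp2 ✓
C2: sp
C3: sp2 ✓
C4: sp
C5: sp
C6: sp2 ✓
C7: sp
C8: sp2 ✓
C9: sp3
C10: sp3
C11: sp2 ✓
C12: sp2 ✓
6 carbons are sp2.

6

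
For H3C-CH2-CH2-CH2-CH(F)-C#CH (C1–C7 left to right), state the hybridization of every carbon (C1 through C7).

C1 sp3, C2 sp3, C3 sp3, C4 sp3, C5 sp3, C6 sp, C7 sp

C1: 4 σ bonds; 4 regions of electron density → sp3.
C2 — 4 σ bonds. Steric number 4, so sp3.
C3 — 4 σ bonds. Steric number 4, so sp3.
C4: 4 σ bonds — 4 electron domains, sp3.
C5 has 4 σ bonds: steric number 4 → sp3.
C6: 2 σ bonds, plus two π bonds; 2 regions of electron density → sp.
C7: 2 σ bonds, plus two π bonds; 2 regions of electron density → sp.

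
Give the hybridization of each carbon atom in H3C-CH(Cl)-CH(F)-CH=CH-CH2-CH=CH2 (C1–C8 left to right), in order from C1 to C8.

C1 sp3, C2 sp3, C3 sp3, C4 sp2, C5 sp2, C6 sp3, C7 sp2, C8 sp2

C1 carries 4 σ bonds, giving a steric number of 4, so it is sp3.
C2 carries 4 σ bonds, giving a steric number of 4, so it is sp3.
C3 is sp3: 4 σ bonds, 4 electron-density regions.
C4 has 3 σ bonds, plus one π bond: steric number 3 → sp2.
C5 has 3 σ bonds, plus one π bond: steric number 3 → sp2.
C6 carries 4 σ bonds, giving a steric number of 4, so it is sp3.
C7 has 3 σ bonds, plus one π bond: steric number 3 → sp2.
C8 is sp2: 3 σ bonds, plus one π bond, 3 electron-density regions.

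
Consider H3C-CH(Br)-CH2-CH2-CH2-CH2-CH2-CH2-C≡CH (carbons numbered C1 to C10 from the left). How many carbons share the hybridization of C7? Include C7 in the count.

C7 is sp3 (only σ bonds).
C1: sp3 ✓
C2: sp3 ✓
C3: sp3 ✓
C4: sp3 ✓
C5: sp3 ✓
C6: sp3 ✓
C7: sp3 ✓
C8: sp3 ✓
C9: sp
C10: sp
8 carbons are sp3.

8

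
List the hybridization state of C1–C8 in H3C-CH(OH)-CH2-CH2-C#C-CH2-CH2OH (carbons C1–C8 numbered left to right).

C1 sp3, C2 sp3, C3 sp3, C4 sp3, C5 sp, C6 sp, C7 sp3, C8 sp3

C1 has 4 σ bonds: steric number 4 → sp3.
C2 is sp3: 4 σ bonds, 4 electron-density regions.
C3 (4 σ bonds) has steric number 4: sp3.
C4: 4 σ bonds — 4 electron domains, sp3.
C5: 2 σ bonds, plus two π bonds — 2 electron domains, sp.
C6: 2 σ bonds, plus two π bonds — 2 electron domains, sp.
C7: 4 σ bonds; 4 regions of electron density → sp3.
C8: 4 σ bonds — 4 electron domains, sp3.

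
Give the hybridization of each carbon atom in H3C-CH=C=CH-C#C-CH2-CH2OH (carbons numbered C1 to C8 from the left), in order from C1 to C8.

C1 carries 4 σ bonds, giving a steric number of 4, so it is sp3.
C2 is sp2: 3 σ bonds, plus one π bond, 3 electron-density regions.
C3: 2 σ bonds, plus two π bonds — 2 electron domains, sp.
C4 is sp2: 3 σ bonds, plus one π bond, 3 electron-density regions.
C5 (2 σ bonds, plus two π bonds) has steric number 2: sp.
C6 (2 σ bonds, plus two π bonds) has steric number 2: sp.
C7 has 4 σ bonds: steric number 4 → sp3.
C8: 4 σ bonds; 4 regions of electron density → sp3.

C1 sp3, C2 sp2, C3 sp, C4 sp2, C5 sp, C6 sp, C7 sp3, C8 sp3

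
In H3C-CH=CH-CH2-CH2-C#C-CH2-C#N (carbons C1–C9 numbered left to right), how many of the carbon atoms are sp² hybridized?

C1: sp3
C2: sp2 ✓
C3: sp2 ✓
C4: sp3
C5: sp3
C6: sp
C7: sp
C8: sp3
C9: sp
C2, C3 → 2 sp2 carbons.

2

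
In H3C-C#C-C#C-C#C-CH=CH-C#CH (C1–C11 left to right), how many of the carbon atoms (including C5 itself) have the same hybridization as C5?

C5 is sp (two π bonds).
C1: sp3
C2: sp ✓
C3: sp ✓
C4: sp ✓
C5: sp ✓
C6: sp ✓
C7: sp ✓
C8: sp2
C9: sp2
C10: sp ✓
C11: sp ✓
8 carbons are sp.

8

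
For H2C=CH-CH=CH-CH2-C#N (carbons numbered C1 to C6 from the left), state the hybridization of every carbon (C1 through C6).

C1 sp2, C2 sp2, C3 sp2, C4 sp2, C5 sp3, C6 sp

C1: 3 σ bonds, plus one π bond — 3 electron domains, sp2.
C2 (3 σ bonds, plus one π bond) has steric number 3: sp2.
C3 — 3 σ bonds, plus one π bond. Steric number 3, so sp2.
C4 is sp2: 3 σ bonds, plus one π bond, 3 electron-density regions.
C5 — 4 σ bonds. Steric number 4, so sp3.
C6: 2 σ bonds, plus two π bonds — 2 electron domains, sp.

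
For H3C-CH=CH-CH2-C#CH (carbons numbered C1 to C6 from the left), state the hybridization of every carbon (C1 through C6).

C1: 4 σ bonds; 4 regions of electron density → sp3.
C2: 3 σ bonds, plus one π bond — 3 electron domains, sp2.
C3: 3 σ bonds, plus one π bond — 3 electron domains, sp2.
C4 (4 σ bonds) has steric number 4: sp3.
C5: 2 σ bonds, plus two π bonds — 2 electron domains, sp.
C6 is sp: 2 σ bonds, plus two π bonds, 2 electron-density regions.

C1 sp3, C2 sp2, C3 sp2, C4 sp3, C5 sp, C6 sp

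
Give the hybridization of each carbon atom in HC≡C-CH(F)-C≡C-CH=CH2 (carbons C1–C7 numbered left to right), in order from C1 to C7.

C1 sp, C2 sp, C3 sp3, C4 sp, C5 sp, C6 sp2, C7 sp2

C1 has 2 σ bonds, plus two π bonds: steric number 2 → sp.
C2: 2 σ bonds, plus two π bonds; 2 regions of electron density → sp.
C3 has 4 σ bonds: steric number 4 → sp3.
C4 has 2 σ bonds, plus two π bonds: steric number 2 → sp.
C5: 2 σ bonds, plus two π bonds — 2 electron domains, sp.
C6 — 3 σ bonds, plus one π bond. Steric number 3, so sp2.
C7: 3 σ bonds, plus one π bond — 3 electron domains, sp2.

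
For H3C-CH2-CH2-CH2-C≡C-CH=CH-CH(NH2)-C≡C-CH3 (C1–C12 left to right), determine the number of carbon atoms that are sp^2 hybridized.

C1: sp3
C2: sp3
C3: sp3
C4: sp3
C5: sp
C6: sp
C7: sp2 ✓
C8: sp2 ✓
C9: sp3
C10: sp
C11: sp
C12: sp3
C7, C8 → 2 sp2 carbons.

2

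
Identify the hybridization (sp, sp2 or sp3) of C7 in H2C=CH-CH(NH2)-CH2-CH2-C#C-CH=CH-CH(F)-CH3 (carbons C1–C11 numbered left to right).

sp

C7: 2 σ bonds, plus two π bonds — 2 electron domains, sp.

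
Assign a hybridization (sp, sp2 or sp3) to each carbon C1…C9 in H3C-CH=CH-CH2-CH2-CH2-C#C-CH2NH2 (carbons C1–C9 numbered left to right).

C1 carries 4 σ bonds, giving a steric number of 4, so it is sp3.
C2 has 3 σ bonds, plus one π bond: steric number 3 → sp2.
C3 (3 σ bonds, plus one π bond) has steric number 3: sp2.
C4 carries 4 σ bonds, giving a steric number of 4, so it is sp3.
C5: 4 σ bonds; 4 regions of electron density → sp3.
C6 — 4 σ bonds. Steric number 4, so sp3.
C7 carries 2 σ bonds, plus two π bonds, giving a steric number of 2, so it is sp.
C8: 2 σ bonds, plus two π bonds — 2 electron domains, sp.
C9 — 4 σ bonds. Steric number 4, so sp3.

C1 sp3, C2 sp2, C3 sp2, C4 sp3, C5 sp3, C6 sp3, C7 sp, C8 sp, C9 sp3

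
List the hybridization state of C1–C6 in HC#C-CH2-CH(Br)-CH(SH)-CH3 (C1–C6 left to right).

C1 sp, C2 sp, C3 sp3, C4 sp3, C5 sp3, C6 sp3

C1 — 2 σ bonds, plus two π bonds. Steric number 2, so sp.
C2: 2 σ bonds, plus two π bonds — 2 electron domains, sp.
C3 — 4 σ bonds. Steric number 4, so sp3.
C4 has 4 σ bonds: steric number 4 → sp3.
C5 is sp3: 4 σ bonds, 4 electron-density regions.
C6 (4 σ bonds) has steric number 4: sp3.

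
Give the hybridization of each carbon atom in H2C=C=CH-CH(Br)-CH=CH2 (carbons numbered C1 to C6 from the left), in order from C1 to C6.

C1 sp2, C2 sp, C3 sp2, C4 sp3, C5 sp2, C6 sp2

C1: 3 σ bonds, plus one π bond — 3 electron domains, sp2.
C2 has 2 σ bonds, plus two π bonds: steric number 2 → sp.
C3 — 3 σ bonds, plus one π bond. Steric number 3, so sp2.
C4: 4 σ bonds — 4 electron domains, sp3.
C5 carries 3 σ bonds, plus one π bond, giving a steric number of 3, so it is sp2.
C6: 3 σ bonds, plus one π bond — 3 electron domains, sp2.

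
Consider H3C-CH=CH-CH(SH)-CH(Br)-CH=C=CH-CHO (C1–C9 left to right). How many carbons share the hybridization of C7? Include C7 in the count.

C7 is sp (two π bonds).
C1: sp3
C2: sp2
C3: sp2
C4: sp3
C5: sp3
C6: sp2
C7: sp ✓
C8: sp2
C9: sp2
1 carbon is sp.

1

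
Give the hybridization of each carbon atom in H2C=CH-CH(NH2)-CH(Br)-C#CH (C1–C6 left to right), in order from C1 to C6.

C1: 3 σ bonds, plus one π bond — 3 electron domains, sp2.
C2: 3 σ bonds, plus one π bond; 3 regions of electron density → sp2.
C3 (4 σ bonds) has steric number 4: sp3.
C4 is sp3: 4 σ bonds, 4 electron-density regions.
C5: 2 σ bonds, plus two π bonds; 2 regions of electron density → sp.
C6: 2 σ bonds, plus two π bonds — 2 electron domains, sp.

C1 sp2, C2 sp2, C3 sp3, C4 sp3, C5 sp, C6 sp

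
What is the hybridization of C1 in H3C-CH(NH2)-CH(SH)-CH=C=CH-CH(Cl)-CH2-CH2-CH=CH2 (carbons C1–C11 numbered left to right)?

C1: 4 σ bonds; 4 regions of electron density → sp3.

sp^3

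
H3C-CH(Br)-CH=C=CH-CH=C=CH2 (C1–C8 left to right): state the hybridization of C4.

C4 (2 σ bonds, plus two π bonds) has steric number 2: sp.

sp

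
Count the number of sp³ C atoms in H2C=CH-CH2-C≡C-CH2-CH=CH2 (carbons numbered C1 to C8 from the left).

C1: sp2
C2: sp2
C3: sp3 ✓
C4: sp
C5: sp
C6: sp3 ✓
C7: sp2
C8: sp2
C3, C6 → 2 sp3 carbons.

2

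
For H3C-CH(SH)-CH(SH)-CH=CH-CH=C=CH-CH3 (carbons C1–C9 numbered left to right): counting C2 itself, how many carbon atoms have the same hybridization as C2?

4

C2 is sp3 (only σ bonds).
C1: sp3 ✓
C2: sp3 ✓
C3: sp3 ✓
C4: sp2
C5: sp2
C6: sp2
C7: sp
C8: sp2
C9: sp3 ✓
4 carbons are sp3.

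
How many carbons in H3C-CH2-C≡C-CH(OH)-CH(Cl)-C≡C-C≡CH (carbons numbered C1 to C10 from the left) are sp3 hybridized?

4

C1: sp3 ✓
C2: sp3 ✓
C3: sp
C4: sp
C5: sp3 ✓
C6: sp3 ✓
C7: sp
C8: sp
C9: sp
C10: sp
C1, C2, C5, C6 → 4 sp3 carbons.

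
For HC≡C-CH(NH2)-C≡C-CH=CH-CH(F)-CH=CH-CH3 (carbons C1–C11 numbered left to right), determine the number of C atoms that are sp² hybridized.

4

C1: sp
C2: sp
C3: sp3
C4: sp
C5: sp
C6: sp2 ✓
C7: sp2 ✓
C8: sp3
C9: sp2 ✓
C10: sp2 ✓
C11: sp3
C6, C7, C9, C10 → 4 sp2 carbons.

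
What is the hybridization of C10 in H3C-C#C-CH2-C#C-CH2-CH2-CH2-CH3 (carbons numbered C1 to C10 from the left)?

sp³

C10: 4 σ bonds; 4 regions of electron density → sp3.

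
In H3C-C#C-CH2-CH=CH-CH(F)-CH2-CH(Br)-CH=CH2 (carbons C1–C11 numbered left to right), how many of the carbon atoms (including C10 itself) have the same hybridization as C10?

4

C10 is sp2 (one π bond).
C1: sp3
C2: sp
C3: sp
C4: sp3
C5: sp2 ✓
C6: sp2 ✓
C7: sp3
C8: sp3
C9: sp3
C10: sp2 ✓
C11: sp2 ✓
4 carbons are sp2.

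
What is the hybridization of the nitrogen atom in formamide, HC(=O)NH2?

Amide resonance delocalises the N lone pair; N is planar sp2.

sp2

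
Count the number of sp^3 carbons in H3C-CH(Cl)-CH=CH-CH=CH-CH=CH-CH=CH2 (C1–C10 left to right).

2

C1: sp3 ✓
C2: sp3 ✓
C3: sp2
C4: sp2
C5: sp2
C6: sp2
C7: sp2
C8: sp2
C9: sp2
C10: sp2
C1, C2 → 2 sp3 carbons.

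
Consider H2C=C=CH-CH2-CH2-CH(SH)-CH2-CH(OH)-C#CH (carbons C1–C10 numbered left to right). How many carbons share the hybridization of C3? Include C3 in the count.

C3 is sp2 (one π bond).
C1: sp2 ✓
C2: sp
C3: sp2 ✓
C4: sp3
C5: sp3
C6: sp3
C7: sp3
C8: sp3
C9: sp
C10: sp
2 carbons are sp2.

2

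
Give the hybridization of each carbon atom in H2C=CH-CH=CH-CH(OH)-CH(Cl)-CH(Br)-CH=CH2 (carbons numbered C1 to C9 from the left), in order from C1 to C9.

C1 sp2, C2 sp2, C3 sp2, C4 sp2, C5 sp3, C6 sp3, C7 sp3, C8 sp2, C9 sp2

C1 has 3 σ bonds, plus one π bond: steric number 3 → sp2.
C2 has 3 σ bonds, plus one π bond: steric number 3 → sp2.
C3: 3 σ bonds, plus one π bond; 3 regions of electron density → sp2.
C4 (3 σ bonds, plus one π bond) has steric number 3: sp2.
C5 (4 σ bonds) has steric number 4: sp3.
C6 (4 σ bonds) has steric number 4: sp3.
C7 has 4 σ bonds: steric number 4 → sp3.
C8: 3 σ bonds, plus one π bond; 3 regions of electron density → sp2.
C9: 3 σ bonds, plus one π bond — 3 electron domains, sp2.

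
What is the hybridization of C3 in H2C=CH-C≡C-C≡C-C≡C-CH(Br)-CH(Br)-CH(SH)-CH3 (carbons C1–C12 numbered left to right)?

sp

C3: 2 σ bonds, plus two π bonds — 2 electron domains, sp.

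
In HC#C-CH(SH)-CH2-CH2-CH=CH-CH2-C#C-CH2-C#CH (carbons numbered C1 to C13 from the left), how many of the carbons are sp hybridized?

C1: sp ✓
C2: sp ✓
C3: sp3
C4: sp3
C5: sp3
C6: sp2
C7: sp2
C8: sp3
C9: sp ✓
C10: sp ✓
C11: sp3
C12: sp ✓
C13: sp ✓
C1, C2, C9, C10, C12, C13 → 6 sp carbons.

6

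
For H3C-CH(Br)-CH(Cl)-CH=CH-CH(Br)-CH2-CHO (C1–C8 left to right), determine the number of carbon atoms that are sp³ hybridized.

C1: sp3 ✓
C2: sp3 ✓
C3: sp3 ✓
C4: sp2
C5: sp2
C6: sp3 ✓
C7: sp3 ✓
C8: sp2
C1, C2, C3, C6, C7 → 5 sp3 carbons.

5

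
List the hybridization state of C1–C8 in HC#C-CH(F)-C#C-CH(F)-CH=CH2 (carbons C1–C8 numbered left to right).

C1 — 2 σ bonds, plus two π bonds. Steric number 2, so sp.
C2 carries 2 σ bonds, plus two π bonds, giving a steric number of 2, so it is sp.
C3: 4 σ bonds; 4 regions of electron density → sp3.
C4: 2 σ bonds, plus two π bonds; 2 regions of electron density → sp.
C5 has 2 σ bonds, plus two π bonds: steric number 2 → sp.
C6 (4 σ bonds) has steric number 4: sp3.
C7 carries 3 σ bonds, plus one π bond, giving a steric number of 3, so it is sp2.
C8 has 3 σ bonds, plus one π bond: steric number 3 → sp2.

C1 sp, C2 sp, C3 sp3, C4 sp, C5 sp, C6 sp3, C7 sp2, C8 sp2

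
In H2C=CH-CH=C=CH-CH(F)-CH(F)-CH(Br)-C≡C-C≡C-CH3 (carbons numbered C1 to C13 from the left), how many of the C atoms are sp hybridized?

C1: sp2
C2: sp2
C3: sp2
C4: sp ✓
C5: sp2
C6: sp3
C7: sp3
C8: sp3
C9: sp ✓
C10: sp ✓
C11: sp ✓
C12: sp ✓
C13: sp3
C4, C9, C10, C11, C12 → 5 sp carbons.

5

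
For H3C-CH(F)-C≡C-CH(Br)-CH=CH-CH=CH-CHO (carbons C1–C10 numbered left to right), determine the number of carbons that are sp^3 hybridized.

C1: sp3 ✓
C2: sp3 ✓
C3: sp
C4: sp
C5: sp3 ✓
C6: sp2
C7: sp2
C8: sp2
C9: sp2
C10: sp2
C1, C2, C5 → 3 sp3 carbons.

3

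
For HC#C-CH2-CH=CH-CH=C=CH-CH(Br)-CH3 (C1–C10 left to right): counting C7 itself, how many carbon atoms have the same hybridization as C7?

3

C7 is sp (two π bonds).
C1: sp ✓
C2: sp ✓
C3: sp3
C4: sp2
C5: sp2
C6: sp2
C7: sp ✓
C8: sp2
C9: sp3
C10: sp3
3 carbons are sp.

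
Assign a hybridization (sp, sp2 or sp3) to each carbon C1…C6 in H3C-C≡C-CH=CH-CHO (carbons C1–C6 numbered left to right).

C1: 4 σ bonds — 4 electron domains, sp3.
C2 is sp: 2 σ bonds, plus two π bonds, 2 electron-density regions.
C3 — 2 σ bonds, plus two π bonds. Steric number 2, so sp.
C4: 3 σ bonds, plus one π bond — 3 electron domains, sp2.
C5 carries 3 σ bonds, plus one π bond, giving a steric number of 3, so it is sp2.
C6: 3 σ bonds, plus one π bond — 3 electron domains, sp2.

C1 sp3, C2 sp, C3 sp, C4 sp2, C5 sp2, C6 sp2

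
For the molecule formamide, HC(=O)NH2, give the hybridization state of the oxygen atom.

sp^2

The oxygen atom is sp2: 1 σ bond and 2 lone pairs, plus one π bond, 3 electron-density regions.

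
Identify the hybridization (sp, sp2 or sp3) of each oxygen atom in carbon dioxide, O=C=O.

sp2

One σ bond + two lone pairs = steric number 3 → sp2.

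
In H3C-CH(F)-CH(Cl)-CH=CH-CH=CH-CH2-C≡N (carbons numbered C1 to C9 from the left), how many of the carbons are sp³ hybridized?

4

C1: sp3 ✓
C2: sp3 ✓
C3: sp3 ✓
C4: sp2
C5: sp2
C6: sp2
C7: sp2
C8: sp3 ✓
C9: sp
C1, C2, C3, C8 → 4 sp3 carbons.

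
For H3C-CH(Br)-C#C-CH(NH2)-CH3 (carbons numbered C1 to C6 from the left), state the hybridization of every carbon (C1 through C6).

C1: 4 σ bonds; 4 regions of electron density → sp3.
C2 has 4 σ bonds: steric number 4 → sp3.
C3 carries 2 σ bonds, plus two π bonds, giving a steric number of 2, so it is sp.
C4: 2 σ bonds, plus two π bonds — 2 electron domains, sp.
C5 carries 4 σ bonds, giving a steric number of 4, so it is sp3.
C6: 4 σ bonds — 4 electron domains, sp3.

C1 sp3, C2 sp3, C3 sp, C4 sp, C5 sp3, C6 sp3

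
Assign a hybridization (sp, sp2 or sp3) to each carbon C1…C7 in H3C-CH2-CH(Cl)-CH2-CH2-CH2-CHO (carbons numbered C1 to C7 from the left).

C1 — 4 σ bonds. Steric number 4, so sp3.
C2 — 4 σ bonds. Steric number 4, so sp3.
C3 — 4 σ bonds. Steric number 4, so sp3.
C4 has 4 σ bonds: steric number 4 → sp3.
C5 carries 4 σ bonds, giving a steric number of 4, so it is sp3.
C6 is sp3: 4 σ bonds, 4 electron-density regions.
C7 carries 3 σ bonds, plus one π bond, giving a steric number of 3, so it is sp2.

C1 sp3, C2 sp3, C3 sp3, C4 sp3, C5 sp3, C6 sp3, C7 sp2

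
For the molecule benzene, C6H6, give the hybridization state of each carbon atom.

Every ring carbon has three σ bonds and contributes one p electron to the aromatic π system.

sp2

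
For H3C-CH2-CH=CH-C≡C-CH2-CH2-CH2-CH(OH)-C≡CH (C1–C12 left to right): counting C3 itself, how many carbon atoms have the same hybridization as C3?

C3 is sp2 (one π bond).
C1: sp3
C2: sp3
C3: sp2 ✓
C4: sp2 ✓
C5: sp
C6: sp
C7: sp3
C8: sp3
C9: sp3
C10: sp3
C11: sp
C12: sp
2 carbons are sp2.

2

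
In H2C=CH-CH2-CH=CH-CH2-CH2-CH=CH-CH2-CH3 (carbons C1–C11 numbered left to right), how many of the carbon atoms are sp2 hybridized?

C1: sp2 ✓
C2: sp2 ✓
C3: sp3
C4: sp2 ✓
C5: sp2 ✓
C6: sp3
C7: sp3
C8: sp2 ✓
C9: sp2 ✓
C10: sp3
C11: sp3
C1, C2, C4, C5, C8, C9 → 6 sp2 carbons.

6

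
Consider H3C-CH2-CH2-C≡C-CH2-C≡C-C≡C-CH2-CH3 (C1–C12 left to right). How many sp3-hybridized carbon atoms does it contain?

C1: sp3 ✓
C2: sp3 ✓
C3: sp3 ✓
C4: sp
C5: sp
C6: sp3 ✓
C7: sp
C8: sp
C9: sp
C10: sp
C11: sp3 ✓
C12: sp3 ✓
C1, C2, C3, C6, C11, C12 → 6 sp3 carbons.

6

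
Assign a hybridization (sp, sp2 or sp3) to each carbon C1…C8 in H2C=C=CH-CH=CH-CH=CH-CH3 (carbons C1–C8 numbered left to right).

C1 (3 σ bonds, plus one π bond) has steric number 3: sp2.
C2 (2 σ bonds, plus two π bonds) has steric number 2: sp.
C3: 3 σ bonds, plus one π bond; 3 regions of electron density → sp2.
C4 — 3 σ bonds, plus one π bond. Steric number 3, so sp2.
C5: 3 σ bonds, plus one π bond; 3 regions of electron density → sp2.
C6: 3 σ bonds, plus one π bond; 3 regions of electron density → sp2.
C7: 3 σ bonds, plus one π bond — 3 electron domains, sp2.
C8 is sp3: 4 σ bonds, 4 electron-density regions.

C1 sp2, C2 sp, C3 sp2, C4 sp2, C5 sp2, C6 sp2, C7 sp2, C8 sp3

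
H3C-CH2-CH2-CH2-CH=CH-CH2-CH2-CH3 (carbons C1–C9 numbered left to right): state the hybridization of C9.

sp^3

C9: 4 σ bonds — 4 electron domains, sp3.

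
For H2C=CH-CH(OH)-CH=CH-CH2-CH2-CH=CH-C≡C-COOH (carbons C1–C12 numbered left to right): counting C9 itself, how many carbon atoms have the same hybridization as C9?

7

C9 is sp2 (one π bond).
C1: sp2 ✓
C2: sp2 ✓
C3: sp3
C4: sp2 ✓
C5: sp2 ✓
C6: sp3
C7: sp3
C8: sp2 ✓
C9: sp2 ✓
C10: sp
C11: sp
C12: sp2 ✓
7 carbons are sp2.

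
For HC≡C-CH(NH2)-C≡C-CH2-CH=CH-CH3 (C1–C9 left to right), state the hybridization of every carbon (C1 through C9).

C1 is sp: 2 σ bonds, plus two π bonds, 2 electron-density regions.
C2: 2 σ bonds, plus two π bonds — 2 electron domains, sp.
C3 (4 σ bonds) has steric number 4: sp3.
C4: 2 σ bonds, plus two π bonds — 2 electron domains, sp.
C5: 2 σ bonds, plus two π bonds — 2 electron domains, sp.
C6 is sp3: 4 σ bonds, 4 electron-density regions.
C7: 3 σ bonds, plus one π bond; 3 regions of electron density → sp2.
C8 is sp2: 3 σ bonds, plus one π bond, 3 electron-density regions.
C9 — 4 σ bonds. Steric number 4, so sp3.

C1 sp, C2 sp, C3 sp3, C4 sp, C5 sp, C6 sp3, C7 sp2, C8 sp2, C9 sp3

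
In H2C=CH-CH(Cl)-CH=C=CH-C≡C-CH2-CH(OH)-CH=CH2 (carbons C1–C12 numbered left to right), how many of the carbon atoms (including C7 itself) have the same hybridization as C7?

C7 is sp (two π bonds).
C1: sp2
C2: sp2
C3: sp3
C4: sp2
C5: sp ✓
C6: sp2
C7: sp ✓
C8: sp ✓
C9: sp3
C10: sp3
C11: sp2
C12: sp2
3 carbons are sp.

3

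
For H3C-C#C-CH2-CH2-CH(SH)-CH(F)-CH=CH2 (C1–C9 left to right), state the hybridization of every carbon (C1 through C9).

C1: 4 σ bonds; 4 regions of electron density → sp3.
C2: 2 σ bonds, plus two π bonds — 2 electron domains, sp.
C3 is sp: 2 σ bonds, plus two π bonds, 2 electron-density regions.
C4 — 4 σ bonds. Steric number 4, so sp3.
C5: 4 σ bonds — 4 electron domains, sp3.
C6: 4 σ bonds; 4 regions of electron density → sp3.
C7 — 4 σ bonds. Steric number 4, so sp3.
C8 carries 3 σ bonds, plus one π bond, giving a steric number of 3, so it is sp2.
C9 has 3 σ bonds, plus one π bond: steric number 3 → sp2.

C1 sp3, C2 sp, C3 sp, C4 sp3, C5 sp3, C6 sp3, C7 sp3, C8 sp2, C9 sp2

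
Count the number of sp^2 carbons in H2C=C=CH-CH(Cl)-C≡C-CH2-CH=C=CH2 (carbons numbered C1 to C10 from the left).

C1: sp2 ✓
C2: sp
C3: sp2 ✓
C4: sp3
C5: sp
C6: sp
C7: sp3
C8: sp2 ✓
C9: sp
C10: sp2 ✓
C1, C3, C8, C10 → 4 sp2 carbons.

4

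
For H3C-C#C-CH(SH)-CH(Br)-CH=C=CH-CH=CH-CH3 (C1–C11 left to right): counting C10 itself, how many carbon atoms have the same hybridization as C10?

C10 is sp2 (one π bond).
C1: sp3
C2: sp
C3: sp
C4: sp3
C5: sp3
C6: sp2 ✓
C7: sp
C8: sp2 ✓
C9: sp2 ✓
C10: sp2 ✓
C11: sp3
4 carbons are sp2.

4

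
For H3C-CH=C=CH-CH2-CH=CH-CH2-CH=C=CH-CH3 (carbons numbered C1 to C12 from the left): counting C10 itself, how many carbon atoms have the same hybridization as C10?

2

C10 is sp (two π bonds).
C1: sp3
C2: sp2
C3: sp ✓
C4: sp2
C5: sp3
C6: sp2
C7: sp2
C8: sp3
C9: sp2
C10: sp ✓
C11: sp2
C12: sp3
2 carbons are sp.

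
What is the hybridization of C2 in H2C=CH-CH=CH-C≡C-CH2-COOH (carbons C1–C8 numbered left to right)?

C2: 3 σ bonds, plus one π bond; 3 regions of electron density → sp2.

sp²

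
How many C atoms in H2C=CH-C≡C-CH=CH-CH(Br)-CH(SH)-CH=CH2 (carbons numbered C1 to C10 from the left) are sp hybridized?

C1: sp2
C2: sp2
C3: sp ✓
C4: sp ✓
C5: sp2
C6: sp2
C7: sp3
C8: sp3
C9: sp2
C10: sp2
C3, C4 → 2 sp carbons.

2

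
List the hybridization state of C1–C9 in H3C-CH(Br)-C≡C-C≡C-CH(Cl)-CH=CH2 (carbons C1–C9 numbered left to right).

C1 sp3, C2 sp3, C3 sp, C4 sp, C5 sp, C6 sp, C7 sp3, C8 sp2, C9 sp2

C1 is sp3: 4 σ bonds, 4 electron-density regions.
C2: 4 σ bonds; 4 regions of electron density → sp3.
C3 — 2 σ bonds, plus two π bonds. Steric number 2, so sp.
C4 — 2 σ bonds, plus two π bonds. Steric number 2, so sp.
C5 is sp: 2 σ bonds, plus two π bonds, 2 electron-density regions.
C6: 2 σ bonds, plus two π bonds; 2 regions of electron density → sp.
C7: 4 σ bonds; 4 regions of electron density → sp3.
C8: 3 σ bonds, plus one π bond; 3 regions of electron density → sp2.
C9: 3 σ bonds, plus one π bond — 3 electron domains, sp2.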